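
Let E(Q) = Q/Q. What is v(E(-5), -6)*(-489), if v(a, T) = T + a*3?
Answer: 1467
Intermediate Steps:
E(Q) = 1
v(a, T) = T + 3*a
v(E(-5), -6)*(-489) = (-6 + 3*1)*(-489) = (-6 + 3)*(-489) = -3*(-489) = 1467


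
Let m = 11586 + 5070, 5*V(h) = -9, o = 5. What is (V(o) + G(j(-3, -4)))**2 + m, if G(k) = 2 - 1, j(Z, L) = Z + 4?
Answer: 416416/25 ≈ 16657.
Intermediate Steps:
j(Z, L) = 4 + Z
V(h) = -9/5 (V(h) = (1/5)*(-9) = -9/5)
G(k) = 1
m = 16656
(V(o) + G(j(-3, -4)))**2 + m = (-9/5 + 1)**2 + 16656 = (-4/5)**2 + 16656 = 16/25 + 16656 = 416416/25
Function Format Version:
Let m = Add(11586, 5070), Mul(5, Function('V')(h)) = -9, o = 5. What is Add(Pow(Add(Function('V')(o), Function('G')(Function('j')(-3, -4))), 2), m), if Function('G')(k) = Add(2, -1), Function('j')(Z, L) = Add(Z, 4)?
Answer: Rational(416416, 25) ≈ 16657.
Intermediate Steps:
Function('j')(Z, L) = Add(4, Z)
Function('V')(h) = Rational(-9, 5) (Function('V')(h) = Mul(Rational(1, 5), -9) = Rational(-9, 5))
Function('G')(k) = 1
m = 16656
Add(Pow(Add(Function('V')(o), Function('G')(Function('j')(-3, -4))), 2), m) = Add(Pow(Add(Rational(-9, 5), 1), 2), 16656) = Add(Pow(Rational(-4, 5), 2), 16656) = Add(Rational(16, 25), 16656) = Rational(416416, 25)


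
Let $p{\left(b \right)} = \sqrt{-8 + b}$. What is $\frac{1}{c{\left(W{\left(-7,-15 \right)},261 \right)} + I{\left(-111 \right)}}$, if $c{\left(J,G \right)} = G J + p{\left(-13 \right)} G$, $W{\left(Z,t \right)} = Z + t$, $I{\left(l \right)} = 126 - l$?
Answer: $- \frac{1835}{10578522} - \frac{29 i \sqrt{21}}{3526174} \approx -0.00017346 - 3.7688 \cdot 10^{-5} i$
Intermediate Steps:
$c{\left(J,G \right)} = G J + i G \sqrt{21}$ ($c{\left(J,G \right)} = G J + \sqrt{-8 - 13} G = G J + \sqrt{-21} G = G J + i \sqrt{21} G = G J + i G \sqrt{21}$)
$\frac{1}{c{\left(W{\left(-7,-15 \right)},261 \right)} + I{\left(-111 \right)}} = \frac{1}{261 \left(\left(-7 - 15\right) + i \sqrt{21}\right) + \left(126 - -111\right)} = \frac{1}{261 \left(-22 + i \sqrt{21}\right) + \left(126 + 111\right)} = \frac{1}{\left(-5742 + 261 i \sqrt{21}\right) + 237} = \frac{1}{-5505 + 261 i \sqrt{21}}$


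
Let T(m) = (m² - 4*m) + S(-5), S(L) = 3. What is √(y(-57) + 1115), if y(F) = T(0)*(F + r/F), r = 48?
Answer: 4*√21242/19 ≈ 30.683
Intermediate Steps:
T(m) = 3 + m² - 4*m (T(m) = (m² - 4*m) + 3 = 3 + m² - 4*m)
y(F) = 3*F + 144/F (y(F) = (3 + 0² - 4*0)*(F + 48/F) = (3 + 0 + 0)*(F + 48/F) = 3*(F + 48/F) = 3*F + 144/F)
√(y(-57) + 1115) = √((3*(-57) + 144/(-57)) + 1115) = √((-171 + 144*(-1/57)) + 1115) = √((-171 - 48/19) + 1115) = √(-3297/19 + 1115) = √(17888/19) = 4*√21242/19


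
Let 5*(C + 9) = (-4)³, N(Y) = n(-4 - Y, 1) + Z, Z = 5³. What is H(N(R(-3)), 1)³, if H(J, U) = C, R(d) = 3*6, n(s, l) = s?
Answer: -1295029/125 ≈ -10360.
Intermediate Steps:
R(d) = 18
Z = 125
N(Y) = 121 - Y (N(Y) = (-4 - Y) + 125 = 121 - Y)
C = -109/5 (C = -9 + (⅕)*(-4)³ = -9 + (⅕)*(-64) = -9 - 64/5 = -109/5 ≈ -21.800)
H(J, U) = -109/5
H(N(R(-3)), 1)³ = (-109/5)³ = -1295029/125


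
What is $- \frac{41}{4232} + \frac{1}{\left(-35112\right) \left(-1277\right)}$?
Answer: $- \frac{28724293}{2964914337} \approx -0.0096881$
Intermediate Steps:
$- \frac{41}{4232} + \frac{1}{\left(-35112\right) \left(-1277\right)} = \left(-41\right) \frac{1}{4232} - - \frac{1}{44838024} = - \frac{41}{4232} + \frac{1}{44838024} = - \frac{28724293}{2964914337}$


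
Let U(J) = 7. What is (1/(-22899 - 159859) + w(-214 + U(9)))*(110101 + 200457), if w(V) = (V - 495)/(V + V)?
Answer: 48119875147/91379 ≈ 5.2660e+5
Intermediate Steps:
w(V) = (-495 + V)/(2*V) (w(V) = (-495 + V)/((2*V)) = (-495 + V)*(1/(2*V)) = (-495 + V)/(2*V))
(1/(-22899 - 159859) + w(-214 + U(9)))*(110101 + 200457) = (1/(-22899 - 159859) + (-495 + (-214 + 7))/(2*(-214 + 7)))*(110101 + 200457) = (1/(-182758) + (½)*(-495 - 207)/(-207))*310558 = (-1/182758 + (½)*(-1/207)*(-702))*310558 = (-1/182758 + 39/23)*310558 = (309893/182758)*310558 = 48119875147/91379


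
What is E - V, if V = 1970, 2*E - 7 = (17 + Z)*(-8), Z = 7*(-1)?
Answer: -4013/2 ≈ -2006.5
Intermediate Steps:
Z = -7
E = -73/2 (E = 7/2 + ((17 - 7)*(-8))/2 = 7/2 + (10*(-8))/2 = 7/2 + (½)*(-80) = 7/2 - 40 = -73/2 ≈ -36.500)
E - V = -73/2 - 1*1970 = -73/2 - 1970 = -4013/2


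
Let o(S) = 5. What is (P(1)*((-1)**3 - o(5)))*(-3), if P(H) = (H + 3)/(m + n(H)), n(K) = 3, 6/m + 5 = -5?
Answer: 30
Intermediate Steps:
m = -3/5 (m = 6/(-5 - 5) = 6/(-10) = 6*(-1/10) = -3/5 ≈ -0.60000)
P(H) = 5/4 + 5*H/12 (P(H) = (H + 3)/(-3/5 + 3) = (3 + H)/(12/5) = (3 + H)*(5/12) = 5/4 + 5*H/12)
(P(1)*((-1)**3 - o(5)))*(-3) = ((5/4 + (5/12)*1)*((-1)**3 - 1*5))*(-3) = ((5/4 + 5/12)*(-1 - 5))*(-3) = ((5/3)*(-6))*(-3) = -10*(-3) = 30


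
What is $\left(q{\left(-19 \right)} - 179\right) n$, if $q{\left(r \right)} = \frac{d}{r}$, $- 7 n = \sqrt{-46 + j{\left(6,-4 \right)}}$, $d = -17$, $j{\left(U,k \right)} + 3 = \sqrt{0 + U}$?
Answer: $\frac{3384 \sqrt{-49 + \sqrt{6}}}{133} \approx 173.6 i$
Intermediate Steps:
$j{\left(U,k \right)} = -3 + \sqrt{U}$ ($j{\left(U,k \right)} = -3 + \sqrt{0 + U} = -3 + \sqrt{U}$)
$n = - \frac{\sqrt{-49 + \sqrt{6}}}{7}$ ($n = - \frac{\sqrt{-46 - \left(3 - \sqrt{6}\right)}}{7} = - \frac{\sqrt{-49 + \sqrt{6}}}{7} \approx - 0.97468 i$)
$q{\left(r \right)} = - \frac{17}{r}$
$\left(q{\left(-19 \right)} - 179\right) n = \left(- \frac{17}{-19} - 179\right) \left(- \frac{i \sqrt{49 - \sqrt{6}}}{7}\right) = \left(\left(-17\right) \left(- \frac{1}{19}\right) - 179\right) \left(- \frac{i \sqrt{49 - \sqrt{6}}}{7}\right) = \left(\frac{17}{19} - 179\right) \left(- \frac{i \sqrt{49 - \sqrt{6}}}{7}\right) = - \frac{3384 \left(- \frac{i \sqrt{49 - \sqrt{6}}}{7}\right)}{19} = \frac{3384 i \sqrt{49 - \sqrt{6}}}{133}$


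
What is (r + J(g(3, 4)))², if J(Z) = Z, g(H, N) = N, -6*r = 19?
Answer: 25/36 ≈ 0.69444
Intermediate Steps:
r = -19/6 (r = -⅙*19 = -19/6 ≈ -3.1667)
(r + J(g(3, 4)))² = (-19/6 + 4)² = (⅚)² = 25/36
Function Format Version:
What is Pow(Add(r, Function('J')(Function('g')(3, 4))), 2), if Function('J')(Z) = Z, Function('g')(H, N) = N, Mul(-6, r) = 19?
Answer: Rational(25, 36) ≈ 0.69444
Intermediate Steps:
r = Rational(-19, 6) (r = Mul(Rational(-1, 6), 19) = Rational(-19, 6) ≈ -3.1667)
Pow(Add(r, Function('J')(Function('g')(3, 4))), 2) = Pow(Add(Rational(-19, 6), 4), 2) = Pow(Rational(5, 6), 2) = Rational(25, 36)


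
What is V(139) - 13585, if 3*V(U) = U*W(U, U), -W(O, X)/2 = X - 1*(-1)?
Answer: -79675/3 ≈ -26558.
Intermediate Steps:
W(O, X) = -2 - 2*X (W(O, X) = -2*(X - 1*(-1)) = -2*(X + 1) = -2*(1 + X) = -2 - 2*X)
V(U) = U*(-2 - 2*U)/3 (V(U) = (U*(-2 - 2*U))/3 = U*(-2 - 2*U)/3)
V(139) - 13585 = -⅔*139*(1 + 139) - 13585 = -⅔*139*140 - 13585 = -38920/3 - 13585 = -79675/3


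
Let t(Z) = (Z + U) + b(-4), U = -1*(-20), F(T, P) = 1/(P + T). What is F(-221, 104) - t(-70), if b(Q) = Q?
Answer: 6317/117 ≈ 53.991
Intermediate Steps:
U = 20
t(Z) = 16 + Z (t(Z) = (Z + 20) - 4 = (20 + Z) - 4 = 16 + Z)
F(-221, 104) - t(-70) = 1/(104 - 221) - (16 - 70) = 1/(-117) - 1*(-54) = -1/117 + 54 = 6317/117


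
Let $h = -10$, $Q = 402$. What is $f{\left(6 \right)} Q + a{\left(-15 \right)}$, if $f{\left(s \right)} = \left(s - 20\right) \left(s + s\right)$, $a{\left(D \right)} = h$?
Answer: $-67546$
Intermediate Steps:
$a{\left(D \right)} = -10$
$f{\left(s \right)} = 2 s \left(-20 + s\right)$ ($f{\left(s \right)} = \left(s - 20\right) 2 s = \left(-20 + s\right) 2 s = 2 s \left(-20 + s\right)$)
$f{\left(6 \right)} Q + a{\left(-15 \right)} = 2 \cdot 6 \left(-20 + 6\right) 402 - 10 = 2 \cdot 6 \left(-14\right) 402 - 10 = \left(-168\right) 402 - 10 = -67536 - 10 = -67546$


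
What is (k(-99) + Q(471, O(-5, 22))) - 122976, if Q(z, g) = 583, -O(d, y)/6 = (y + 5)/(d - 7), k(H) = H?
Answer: -122492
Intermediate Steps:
O(d, y) = -6*(5 + y)/(-7 + d) (O(d, y) = -6*(y + 5)/(d - 7) = -6*(5 + y)/(-7 + d))
(k(-99) + Q(471, O(-5, 22))) - 122976 = (-99 + 583) - 122976 = 484 - 122976 = -122492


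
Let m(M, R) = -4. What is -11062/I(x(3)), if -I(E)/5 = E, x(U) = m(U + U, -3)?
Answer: -5531/10 ≈ -553.10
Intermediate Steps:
x(U) = -4
I(E) = -5*E
-11062/I(x(3)) = -11062/((-5*(-4))) = -11062/20 = -11062*1/20 = -5531/10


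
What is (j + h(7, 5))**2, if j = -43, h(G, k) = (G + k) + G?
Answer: 576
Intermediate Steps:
h(G, k) = k + 2*G
(j + h(7, 5))**2 = (-43 + (5 + 2*7))**2 = (-43 + (5 + 14))**2 = (-43 + 19)**2 = (-24)**2 = 576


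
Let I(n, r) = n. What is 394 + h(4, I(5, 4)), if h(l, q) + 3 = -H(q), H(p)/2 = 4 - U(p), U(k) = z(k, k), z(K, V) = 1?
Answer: 385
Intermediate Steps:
U(k) = 1
H(p) = 6 (H(p) = 2*(4 - 1*1) = 2*(4 - 1) = 2*3 = 6)
h(l, q) = -9 (h(l, q) = -3 - 1*6 = -3 - 6 = -9)
394 + h(4, I(5, 4)) = 394 - 9 = 385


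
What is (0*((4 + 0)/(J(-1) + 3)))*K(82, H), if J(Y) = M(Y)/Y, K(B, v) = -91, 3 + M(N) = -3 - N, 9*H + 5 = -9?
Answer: 0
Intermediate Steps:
H = -14/9 (H = -5/9 + (⅑)*(-9) = -5/9 - 1 = -14/9 ≈ -1.5556)
M(N) = -6 - N (M(N) = -3 + (-3 - N) = -6 - N)
J(Y) = (-6 - Y)/Y
(0*((4 + 0)/(J(-1) + 3)))*K(82, H) = (0*((4 + 0)/((-6 - 1*(-1))/(-1) + 3)))*(-91) = (0*(4/(-(-6 + 1) + 3)))*(-91) = (0*(4/(-1*(-5) + 3)))*(-91) = (0*(4/(5 + 3)))*(-91) = (0*(4/8))*(-91) = (0*(4*(⅛)))*(-91) = (0*(½))*(-91) = 0*(-91) = 0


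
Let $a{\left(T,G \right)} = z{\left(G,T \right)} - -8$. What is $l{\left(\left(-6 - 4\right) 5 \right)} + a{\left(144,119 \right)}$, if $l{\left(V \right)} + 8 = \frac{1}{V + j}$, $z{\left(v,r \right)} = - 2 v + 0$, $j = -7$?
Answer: $- \frac{13567}{57} \approx -238.02$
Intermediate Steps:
$z{\left(v,r \right)} = - 2 v$
$a{\left(T,G \right)} = 8 - 2 G$ ($a{\left(T,G \right)} = - 2 G - -8 = - 2 G + 8 = 8 - 2 G$)
$l{\left(V \right)} = -8 + \frac{1}{-7 + V}$ ($l{\left(V \right)} = -8 + \frac{1}{V - 7} = -8 + \frac{1}{-7 + V}$)
$l{\left(\left(-6 - 4\right) 5 \right)} + a{\left(144,119 \right)} = \frac{57 - 8 \left(-6 - 4\right) 5}{-7 + \left(-6 - 4\right) 5} + \left(8 - 238\right) = \frac{57 - 8 \left(\left(-10\right) 5\right)}{-7 - 50} + \left(8 - 238\right) = \frac{57 - -400}{-7 - 50} - 230 = \frac{57 + 400}{-57} - 230 = \left(- \frac{1}{57}\right) 457 - 230 = - \frac{457}{57} - 230 = - \frac{13567}{57}$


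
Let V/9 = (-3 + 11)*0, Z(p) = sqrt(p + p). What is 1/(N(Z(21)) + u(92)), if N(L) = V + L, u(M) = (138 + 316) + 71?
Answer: 25/13123 - sqrt(42)/275583 ≈ 0.0018815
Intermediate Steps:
Z(p) = sqrt(2)*sqrt(p) (Z(p) = sqrt(2*p) = sqrt(2)*sqrt(p))
u(M) = 525 (u(M) = 454 + 71 = 525)
V = 0 (V = 9*((-3 + 11)*0) = 9*(8*0) = 9*0 = 0)
N(L) = L (N(L) = 0 + L = L)
1/(N(Z(21)) + u(92)) = 1/(sqrt(2)*sqrt(21) + 525) = 1/(sqrt(42) + 525) = 1/(525 + sqrt(42))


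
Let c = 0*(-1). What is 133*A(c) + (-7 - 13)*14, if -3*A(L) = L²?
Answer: -280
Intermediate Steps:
c = 0
A(L) = -L²/3
133*A(c) + (-7 - 13)*14 = 133*(-⅓*0²) + (-7 - 13)*14 = 133*(-⅓*0) - 20*14 = 133*0 - 280 = 0 - 280 = -280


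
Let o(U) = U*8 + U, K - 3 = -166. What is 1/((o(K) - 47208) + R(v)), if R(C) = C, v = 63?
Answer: -1/48612 ≈ -2.0571e-5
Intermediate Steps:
K = -163 (K = 3 - 166 = -163)
o(U) = 9*U (o(U) = 8*U + U = 9*U)
1/((o(K) - 47208) + R(v)) = 1/((9*(-163) - 47208) + 63) = 1/((-1467 - 47208) + 63) = 1/(-48675 + 63) = 1/(-48612) = -1/48612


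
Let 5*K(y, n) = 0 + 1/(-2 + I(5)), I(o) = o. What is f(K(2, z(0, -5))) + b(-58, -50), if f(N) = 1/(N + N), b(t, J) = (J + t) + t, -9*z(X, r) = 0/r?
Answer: -317/2 ≈ -158.50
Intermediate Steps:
z(X, r) = 0 (z(X, r) = -0/r = -⅑*0 = 0)
b(t, J) = J + 2*t
K(y, n) = 1/15 (K(y, n) = (0 + 1/(-2 + 5))/5 = (0 + 1/3)/5 = (0 + ⅓)/5 = (⅕)*(⅓) = 1/15)
f(N) = 1/(2*N)
f(K(2, z(0, -5))) + b(-58, -50) = 1/(2*(1/15)) + (-50 + 2*(-58)) = (½)*15 + (-50 - 116) = 15/2 - 166 = -317/2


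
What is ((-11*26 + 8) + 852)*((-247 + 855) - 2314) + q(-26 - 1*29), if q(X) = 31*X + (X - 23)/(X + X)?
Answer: -53952156/55 ≈ -9.8095e+5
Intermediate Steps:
q(X) = 31*X + (-23 + X)/(2*X) (q(X) = 31*X + (-23 + X)/((2*X)) = 31*X + (-23 + X)*(1/(2*X)) = 31*X + (-23 + X)/(2*X))
((-11*26 + 8) + 852)*((-247 + 855) - 2314) + q(-26 - 1*29) = ((-11*26 + 8) + 852)*((-247 + 855) - 2314) + (-23 + (-26 - 1*29)*(1 + 62*(-26 - 1*29)))/(2*(-26 - 1*29)) = ((-286 + 8) + 852)*(608 - 2314) + (-23 + (-26 - 29)*(1 + 62*(-26 - 29)))/(2*(-26 - 29)) = (-278 + 852)*(-1706) + (½)*(-23 - 55*(1 + 62*(-55)))/(-55) = 574*(-1706) + (½)*(-1/55)*(-23 - 55*(1 - 3410)) = -979244 + (½)*(-1/55)*(-23 - 55*(-3409)) = -979244 + (½)*(-1/55)*(-23 + 187495) = -979244 + (½)*(-1/55)*187472 = -979244 - 93736/55 = -53952156/55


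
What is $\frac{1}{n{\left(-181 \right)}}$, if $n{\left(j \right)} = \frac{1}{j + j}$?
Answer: $-362$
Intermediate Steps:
$n{\left(j \right)} = \frac{1}{2 j}$
$\frac{1}{n{\left(-181 \right)}} = \frac{1}{\frac{1}{2} \frac{1}{-181}} = \frac{1}{\frac{1}{2} \left(- \frac{1}{181}\right)} = \frac{1}{- \frac{1}{362}} = -362$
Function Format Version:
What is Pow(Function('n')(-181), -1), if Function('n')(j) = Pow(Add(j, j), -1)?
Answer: -362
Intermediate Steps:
Function('n')(j) = Mul(Rational(1, 2), Pow(j, -1)) (Function('n')(j) = Pow(Mul(2, j), -1) = Mul(Rational(1, 2), Pow(j, -1)))
Pow(Function('n')(-181), -1) = Pow(Mul(Rational(1, 2), Pow(-181, -1)), -1) = Pow(Mul(Rational(1, 2), Rational(-1, 181)), -1) = Pow(Rational(-1, 362), -1) = -362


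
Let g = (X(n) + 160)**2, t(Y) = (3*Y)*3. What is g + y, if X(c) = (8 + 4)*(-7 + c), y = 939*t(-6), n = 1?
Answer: -42962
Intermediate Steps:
t(Y) = 9*Y
y = -50706 (y = 939*(9*(-6)) = 939*(-54) = -50706)
X(c) = -84 + 12*c (X(c) = 12*(-7 + c) = -84 + 12*c)
g = 7744 (g = ((-84 + 12*1) + 160)**2 = ((-84 + 12) + 160)**2 = (-72 + 160)**2 = 88**2 = 7744)
g + y = 7744 - 50706 = -42962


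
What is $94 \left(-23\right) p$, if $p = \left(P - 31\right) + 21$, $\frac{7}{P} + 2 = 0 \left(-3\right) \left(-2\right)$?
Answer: $29187$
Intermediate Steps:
$P = - \frac{7}{2}$ ($P = \frac{7}{-2 + 0 \left(-3\right) \left(-2\right)} = \frac{7}{-2 + 0 \left(-2\right)} = \frac{7}{-2 + 0} = \frac{7}{-2} = 7 \left(- \frac{1}{2}\right) = - \frac{7}{2} \approx -3.5$)
$p = - \frac{27}{2}$ ($p = \left(- \frac{7}{2} - 31\right) + 21 = - \frac{69}{2} + 21 = - \frac{27}{2} \approx -13.5$)
$94 \left(-23\right) p = 94 \left(-23\right) \left(- \frac{27}{2}\right) = \left(-2162\right) \left(- \frac{27}{2}\right) = 29187$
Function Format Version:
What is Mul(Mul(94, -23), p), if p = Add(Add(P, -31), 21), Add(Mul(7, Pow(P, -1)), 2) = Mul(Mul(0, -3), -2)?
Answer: 29187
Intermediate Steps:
P = Rational(-7, 2) (P = Mul(7, Pow(Add(-2, Mul(Mul(0, -3), -2)), -1)) = Mul(7, Pow(Add(-2, Mul(0, -2)), -1)) = Mul(7, Pow(Add(-2, 0), -1)) = Mul(7, Pow(-2, -1)) = Mul(7, Rational(-1, 2)) = Rational(-7, 2) ≈ -3.5000)
p = Rational(-27, 2) (p = Add(Add(Rational(-7, 2), -31), 21) = Add(Rational(-69, 2), 21) = Rational(-27, 2) ≈ -13.500)
Mul(Mul(94, -23), p) = Mul(Mul(94, -23), Rational(-27, 2)) = Mul(-2162, Rational(-27, 2)) = 29187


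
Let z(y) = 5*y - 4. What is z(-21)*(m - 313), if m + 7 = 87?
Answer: 25397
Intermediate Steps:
m = 80 (m = -7 + 87 = 80)
z(y) = -4 + 5*y
z(-21)*(m - 313) = (-4 + 5*(-21))*(80 - 313) = (-4 - 105)*(-233) = -109*(-233) = 25397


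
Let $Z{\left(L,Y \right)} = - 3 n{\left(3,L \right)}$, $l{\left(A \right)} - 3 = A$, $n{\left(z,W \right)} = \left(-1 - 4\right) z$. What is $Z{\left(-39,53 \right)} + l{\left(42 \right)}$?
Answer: $90$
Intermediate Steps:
$n{\left(z,W \right)} = - 5 z$
$l{\left(A \right)} = 3 + A$
$Z{\left(L,Y \right)} = 45$ ($Z{\left(L,Y \right)} = - 3 \left(\left(-5\right) 3\right) = \left(-3\right) \left(-15\right) = 45$)
$Z{\left(-39,53 \right)} + l{\left(42 \right)} = 45 + \left(3 + 42\right) = 45 + 45 = 90$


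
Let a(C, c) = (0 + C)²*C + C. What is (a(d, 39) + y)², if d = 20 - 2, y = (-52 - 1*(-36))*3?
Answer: 33663204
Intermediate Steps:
y = -48 (y = (-52 + 36)*3 = -16*3 = -48)
d = 18
a(C, c) = C + C³ (a(C, c) = C²*C + C = C³ + C = C + C³)
(a(d, 39) + y)² = ((18 + 18³) - 48)² = ((18 + 5832) - 48)² = (5850 - 48)² = 5802² = 33663204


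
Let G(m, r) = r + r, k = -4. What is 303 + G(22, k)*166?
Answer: -1025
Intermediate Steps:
G(m, r) = 2*r
303 + G(22, k)*166 = 303 + (2*(-4))*166 = 303 - 8*166 = 303 - 1328 = -1025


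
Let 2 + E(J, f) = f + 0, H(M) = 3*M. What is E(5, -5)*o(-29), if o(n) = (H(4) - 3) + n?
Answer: 140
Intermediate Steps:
o(n) = 9 + n (o(n) = (3*4 - 3) + n = (12 - 3) + n = 9 + n)
E(J, f) = -2 + f (E(J, f) = -2 + (f + 0) = -2 + f)
E(5, -5)*o(-29) = (-2 - 5)*(9 - 29) = -7*(-20) = 140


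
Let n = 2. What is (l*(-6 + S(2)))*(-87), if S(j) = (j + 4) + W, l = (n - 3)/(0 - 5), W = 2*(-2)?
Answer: 348/5 ≈ 69.600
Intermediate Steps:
W = -4
l = ⅕ (l = (2 - 3)/(0 - 5) = -1/(-5) = -1*(-⅕) = ⅕ ≈ 0.20000)
S(j) = j (S(j) = (j + 4) - 4 = (4 + j) - 4 = j)
(l*(-6 + S(2)))*(-87) = ((-6 + 2)/5)*(-87) = ((⅕)*(-4))*(-87) = -⅘*(-87) = 348/5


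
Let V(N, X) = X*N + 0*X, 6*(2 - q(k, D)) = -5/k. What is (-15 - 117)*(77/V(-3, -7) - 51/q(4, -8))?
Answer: 135916/53 ≈ 2564.5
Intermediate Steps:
q(k, D) = 2 + 5/(6*k) (q(k, D) = 2 - (-5)/(6*k) = 2 + 5/(6*k))
V(N, X) = N*X (V(N, X) = N*X + 0 = N*X)
(-15 - 117)*(77/V(-3, -7) - 51/q(4, -8)) = (-15 - 117)*(77/((-3*(-7))) - 51/(2 + (⅚)/4)) = -132*(77/21 - 51/(2 + (⅚)*(¼))) = -132*(77*(1/21) - 51/(2 + 5/24)) = -132*(11/3 - 51/53/24) = -132*(11/3 - 51*24/53) = -132*(11/3 - 1224/53) = -132*(-3089/159) = 135916/53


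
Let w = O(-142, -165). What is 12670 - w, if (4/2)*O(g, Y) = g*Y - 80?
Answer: 995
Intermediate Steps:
O(g, Y) = -40 + Y*g/2 (O(g, Y) = (g*Y - 80)/2 = (Y*g - 80)/2 = (-80 + Y*g)/2 = -40 + Y*g/2)
w = 11675 (w = -40 + (½)*(-165)*(-142) = -40 + 11715 = 11675)
12670 - w = 12670 - 1*11675 = 12670 - 11675 = 995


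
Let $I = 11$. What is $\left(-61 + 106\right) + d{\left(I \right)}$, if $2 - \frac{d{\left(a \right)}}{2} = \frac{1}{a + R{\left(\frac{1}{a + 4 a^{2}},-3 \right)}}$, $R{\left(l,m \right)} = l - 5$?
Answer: $\frac{144589}{2971} \approx 48.667$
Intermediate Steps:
$R{\left(l,m \right)} = -5 + l$
$d{\left(a \right)} = 4 - \frac{2}{-5 + a + \frac{1}{a + 4 a^{2}}}$ ($d{\left(a \right)} = 4 - \frac{2}{a - \left(5 - \frac{1}{a + 4 a^{2}}\right)} = 4 - \frac{2}{-5 + a + \frac{1}{a + 4 a^{2}}}$)
$\left(-61 + 106\right) + d{\left(I \right)} = \left(-61 + 106\right) + \frac{2 \left(2 - 42 \cdot 11^{2} - 121 + 8 \cdot 11^{3}\right)}{1 - 19 \cdot 11^{2} - 55 + 4 \cdot 11^{3}} = 45 + \frac{2 \left(2 - 5082 - 121 + 8 \cdot 1331\right)}{1 - 2299 - 55 + 4 \cdot 1331} = 45 + \frac{2 \left(2 - 5082 - 121 + 10648\right)}{1 - 2299 - 55 + 5324} = 45 + 2 \cdot \frac{1}{2971} \cdot 5447 = 45 + \frac{10894}{2971} = \frac{144589}{2971}$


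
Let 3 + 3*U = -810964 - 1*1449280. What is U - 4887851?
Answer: -16923800/3 ≈ -5.6413e+6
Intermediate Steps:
U = -2260247/3 (U = -1 + (-810964 - 1*1449280)/3 = -1 + (-810964 - 1449280)/3 = -1 + (⅓)*(-2260244) = -1 - 2260244/3 = -2260247/3 ≈ -7.5342e+5)
U - 4887851 = -2260247/3 - 4887851 = -16923800/3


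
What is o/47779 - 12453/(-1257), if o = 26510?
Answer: 209438319/20019401 ≈ 10.462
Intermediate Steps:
o/47779 - 12453/(-1257) = 26510/47779 - 12453/(-1257) = 26510*(1/47779) - 12453*(-1/1257) = 26510/47779 + 4151/419 = 209438319/20019401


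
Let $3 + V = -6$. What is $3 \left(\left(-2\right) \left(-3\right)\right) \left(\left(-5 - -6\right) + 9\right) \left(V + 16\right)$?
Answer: $1260$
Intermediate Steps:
$V = -9$ ($V = -3 - 6 = -9$)
$3 \left(\left(-2\right) \left(-3\right)\right) \left(\left(-5 - -6\right) + 9\right) \left(V + 16\right) = 3 \left(\left(-2\right) \left(-3\right)\right) \left(\left(-5 - -6\right) + 9\right) \left(-9 + 16\right) = 3 \cdot 6 \left(\left(-5 + 6\right) + 9\right) 7 = 18 \left(1 + 9\right) 7 = 18 \cdot 10 \cdot 7 = 18 \cdot 70 = 1260$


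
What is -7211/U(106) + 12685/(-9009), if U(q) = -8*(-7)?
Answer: -1340291/10296 ≈ -130.18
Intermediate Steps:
U(q) = 56
-7211/U(106) + 12685/(-9009) = -7211/56 + 12685/(-9009) = -7211*1/56 + 12685*(-1/9009) = -7211/56 - 12685/9009 = -1340291/10296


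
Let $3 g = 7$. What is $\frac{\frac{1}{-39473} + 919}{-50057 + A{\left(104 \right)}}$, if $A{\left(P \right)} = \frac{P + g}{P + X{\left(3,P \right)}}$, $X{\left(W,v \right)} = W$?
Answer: $- \frac{5822247603}{317125647797} \approx -0.018359$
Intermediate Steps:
$g = \frac{7}{3}$ ($g = \frac{1}{3} \cdot 7 = \frac{7}{3} \approx 2.3333$)
$A{\left(P \right)} = \frac{\frac{7}{3} + P}{3 + P}$ ($A{\left(P \right)} = \frac{P + \frac{7}{3}}{P + 3} = \frac{\frac{7}{3} + P}{3 + P}$)
$\frac{\frac{1}{-39473} + 919}{-50057 + A{\left(104 \right)}} = \frac{\frac{1}{-39473} + 919}{-50057 + \frac{\frac{7}{3} + 104}{3 + 104}} = \frac{- \frac{1}{39473} + 919}{-50057 + \frac{1}{107} \cdot \frac{319}{3}} = \frac{36275686}{39473 \left(-50057 + \frac{1}{107} \cdot \frac{319}{3}\right)} = \frac{36275686}{39473 \left(-50057 + \frac{319}{321}\right)} = \frac{36275686}{39473 \left(- \frac{16067978}{321}\right)} = \frac{36275686}{39473} \left(- \frac{321}{16067978}\right) = - \frac{5822247603}{317125647797}$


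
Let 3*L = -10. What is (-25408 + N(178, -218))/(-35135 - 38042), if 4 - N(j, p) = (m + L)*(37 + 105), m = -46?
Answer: 55196/219531 ≈ 0.25143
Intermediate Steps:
L = -10/3 (L = (⅓)*(-10) = -10/3 ≈ -3.3333)
N(j, p) = 21028/3 (N(j, p) = 4 - (-46 - 10/3)*(37 + 105) = 4 - (-148)*142/3 = 4 - 1*(-21016/3) = 4 + 21016/3 = 21028/3)
(-25408 + N(178, -218))/(-35135 - 38042) = (-25408 + 21028/3)/(-35135 - 38042) = -55196/3/(-73177) = -55196/3*(-1/73177) = 55196/219531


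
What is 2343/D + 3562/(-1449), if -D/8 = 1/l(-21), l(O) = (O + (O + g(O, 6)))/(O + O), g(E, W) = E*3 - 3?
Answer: -4379257/5796 ≈ -755.57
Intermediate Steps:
g(E, W) = -3 + 3*E (g(E, W) = 3*E - 3 = -3 + 3*E)
l(O) = (-3 + 5*O)/(2*O) (l(O) = (O + (O + (-3 + 3*O)))/(O + O) = (O + (-3 + 4*O))/((2*O)) = (-3 + 5*O)*(1/(2*O)) = (-3 + 5*O)/(2*O))
D = -28/9 (D = -8*(-42/(-3 + 5*(-21))) = -8*(-42/(-3 - 105)) = -8/((½)*(-1/21)*(-108)) = -8/18/7 = -8*7/18 = -28/9 ≈ -3.1111)
2343/D + 3562/(-1449) = 2343/(-28/9) + 3562/(-1449) = 2343*(-9/28) + 3562*(-1/1449) = -21087/28 - 3562/1449 = -4379257/5796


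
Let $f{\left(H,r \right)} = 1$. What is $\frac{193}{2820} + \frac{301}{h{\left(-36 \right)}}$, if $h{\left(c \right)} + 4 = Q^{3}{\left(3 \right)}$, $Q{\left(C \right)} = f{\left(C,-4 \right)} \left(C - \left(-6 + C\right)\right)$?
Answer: $\frac{111217}{74730} \approx 1.4883$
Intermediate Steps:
$Q{\left(C \right)} = 6$ ($Q{\left(C \right)} = 1 \left(C - \left(-6 + C\right)\right) = 1 \cdot 6 = 6$)
$h{\left(c \right)} = 212$ ($h{\left(c \right)} = -4 + 6^{3} = -4 + 216 = 212$)
$\frac{193}{2820} + \frac{301}{h{\left(-36 \right)}} = \frac{193}{2820} + \frac{301}{212} = \frac{111217}{74730}$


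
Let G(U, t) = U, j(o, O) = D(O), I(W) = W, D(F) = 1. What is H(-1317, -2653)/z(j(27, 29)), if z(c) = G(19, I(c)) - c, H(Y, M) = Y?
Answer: -439/6 ≈ -73.167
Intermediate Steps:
j(o, O) = 1
z(c) = 19 - c
H(-1317, -2653)/z(j(27, 29)) = -1317/(19 - 1*1) = -1317/(19 - 1) = -1317/18 = -1317*1/18 = -439/6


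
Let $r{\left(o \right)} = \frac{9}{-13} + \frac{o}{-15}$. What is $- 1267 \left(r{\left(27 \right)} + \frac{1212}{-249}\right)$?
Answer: $\frac{50307502}{5395} \approx 9324.8$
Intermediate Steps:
$r{\left(o \right)} = - \frac{9}{13} - \frac{o}{15}$ ($r{\left(o \right)} = 9 \left(- \frac{1}{13}\right) + o \left(- \frac{1}{15}\right) = - \frac{9}{13} - \frac{o}{15}$)
$- 1267 \left(r{\left(27 \right)} + \frac{1212}{-249}\right) = - 1267 \left(\left(- \frac{9}{13} - \frac{9}{5}\right) + \frac{1212}{-249}\right) = - 1267 \left(\left(- \frac{9}{13} - \frac{9}{5}\right) + 1212 \left(- \frac{1}{249}\right)\right) = - 1267 \left(- \frac{162}{65} - \frac{404}{83}\right) = \left(-1267\right) \left(- \frac{39706}{5395}\right) = \frac{50307502}{5395}$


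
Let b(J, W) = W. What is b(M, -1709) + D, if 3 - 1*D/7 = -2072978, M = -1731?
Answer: 14509158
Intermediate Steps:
D = 14510867 (D = 21 - 7*(-2072978) = 21 + 14510846 = 14510867)
b(M, -1709) + D = -1709 + 14510867 = 14509158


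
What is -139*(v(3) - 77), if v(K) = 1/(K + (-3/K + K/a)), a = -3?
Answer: 10564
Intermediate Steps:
v(K) = 1/(-3/K + 2*K/3) (v(K) = 1/(K + (-3/K + K/(-3))) = 1/(K + (-3/K + K*(-⅓))) = 1/(K + (-3/K - K/3)) = 1/(-3/K + 2*K/3))
-139*(v(3) - 77) = -139*(3*3/(-9 + 2*3²) - 77) = -139*(3*3/(-9 + 2*9) - 77) = -139*(3*3/(-9 + 18) - 77) = -139*(3*3/9 - 77) = -139*(3*3*(⅑) - 77) = -139*(1 - 77) = -139*(-76) = 10564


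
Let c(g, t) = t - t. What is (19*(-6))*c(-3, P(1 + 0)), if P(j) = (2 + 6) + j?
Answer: 0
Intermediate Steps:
P(j) = 8 + j
c(g, t) = 0
(19*(-6))*c(-3, P(1 + 0)) = (19*(-6))*0 = -114*0 = 0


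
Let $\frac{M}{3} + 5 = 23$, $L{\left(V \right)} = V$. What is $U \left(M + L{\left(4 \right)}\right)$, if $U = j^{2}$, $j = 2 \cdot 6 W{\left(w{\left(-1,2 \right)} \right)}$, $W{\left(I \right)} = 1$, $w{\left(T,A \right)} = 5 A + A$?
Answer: $8352$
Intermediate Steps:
$M = 54$ ($M = -15 + 3 \cdot 23 = -15 + 69 = 54$)
$w{\left(T,A \right)} = 6 A$
$j = 12$ ($j = 2 \cdot 6 \cdot 1 = 12 \cdot 1 = 12$)
$U = 144$ ($U = 12^{2} = 144$)
$U \left(M + L{\left(4 \right)}\right) = 144 \left(54 + 4\right) = 144 \cdot 58 = 8352$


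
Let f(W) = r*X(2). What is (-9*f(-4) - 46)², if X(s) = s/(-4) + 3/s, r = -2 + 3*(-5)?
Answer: 11449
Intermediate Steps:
r = -17 (r = -2 - 15 = -17)
X(s) = 3/s - s/4 (X(s) = s*(-¼) + 3/s = -s/4 + 3/s = 3/s - s/4)
f(W) = -17 (f(W) = -17*(3/2 - ¼*2) = -17*(3*(½) - ½) = -17*(3/2 - ½) = -17*1 = -17)
(-9*f(-4) - 46)² = (-9*(-17) - 46)² = (153 - 46)² = 107² = 11449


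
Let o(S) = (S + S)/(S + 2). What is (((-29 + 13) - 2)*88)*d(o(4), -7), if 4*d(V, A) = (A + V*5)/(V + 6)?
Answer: 18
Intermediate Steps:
o(S) = 2*S/(2 + S) (o(S) = (2*S)/(2 + S) = 2*S/(2 + S))
d(V, A) = (A + 5*V)/(4*(6 + V)) (d(V, A) = ((A + V*5)/(V + 6))/4 = ((A + 5*V)/(6 + V))/4 = (A + 5*V)/(4*(6 + V)))
(((-29 + 13) - 2)*88)*d(o(4), -7) = (((-29 + 13) - 2)*88)*((-7 + 5*(2*4/(2 + 4)))/(4*(6 + 2*4/(2 + 4)))) = ((-16 - 2)*88)*((-7 + 5*(2*4/6))/(4*(6 + 2*4/6))) = (-18*88)*((-7 + 5*(2*4*(1/6)))/(4*(6 + 2*4*(1/6)))) = -396*(-7 + 5*(4/3))/(6 + 4/3) = -396*(-7 + 20/3)/22/3 = -396*3*(-1)/(22*3) = -1584*(-1/88) = 18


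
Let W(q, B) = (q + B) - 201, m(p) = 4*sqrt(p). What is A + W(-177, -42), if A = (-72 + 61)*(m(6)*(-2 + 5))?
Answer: -420 - 132*sqrt(6) ≈ -743.33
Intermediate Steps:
W(q, B) = -201 + B + q (W(q, B) = (B + q) - 201 = -201 + B + q)
A = -132*sqrt(6) (A = (-72 + 61)*((4*sqrt(6))*(-2 + 5)) = -11*4*sqrt(6)*3 = -132*sqrt(6) ≈ -323.33)
A + W(-177, -42) = -132*sqrt(6) + (-201 - 42 - 177) = -132*sqrt(6) - 420 = -420 - 132*sqrt(6)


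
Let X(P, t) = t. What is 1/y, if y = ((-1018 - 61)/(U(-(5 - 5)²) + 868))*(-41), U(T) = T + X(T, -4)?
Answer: 864/44239 ≈ 0.019530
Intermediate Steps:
U(T) = -4 + T (U(T) = T - 4 = -4 + T)
y = 44239/864 (y = ((-1018 - 61)/((-4 - (5 - 5)²) + 868))*(-41) = -1079/((-4 - 1*0²) + 868)*(-41) = -1079/((-4 - 1*0) + 868)*(-41) = -1079/((-4 + 0) + 868)*(-41) = -1079/(-4 + 868)*(-41) = -1079/864*(-41) = 44239/864 ≈ 51.203)
1/y = 1/(44239/864) = 864/44239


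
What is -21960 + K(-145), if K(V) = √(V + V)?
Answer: -21960 + I*√290 ≈ -21960.0 + 17.029*I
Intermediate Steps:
K(V) = √2*√V (K(V) = √(2*V) = √2*√V)
-21960 + K(-145) = -21960 + √2*√(-145) = -21960 + √2*(I*√145) = -21960 + I*√290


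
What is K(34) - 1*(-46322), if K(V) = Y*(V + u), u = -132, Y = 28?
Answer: 43578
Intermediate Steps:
K(V) = -3696 + 28*V (K(V) = 28*(V - 132) = 28*(-132 + V) = -3696 + 28*V)
K(34) - 1*(-46322) = (-3696 + 28*34) - 1*(-46322) = (-3696 + 952) + 46322 = -2744 + 46322 = 43578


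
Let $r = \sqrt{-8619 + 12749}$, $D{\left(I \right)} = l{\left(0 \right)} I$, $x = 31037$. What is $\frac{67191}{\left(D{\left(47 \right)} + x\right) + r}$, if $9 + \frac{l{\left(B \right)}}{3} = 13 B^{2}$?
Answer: $\frac{1000070844}{443064847} - \frac{67191 \sqrt{4130}}{886129694} \approx 2.2523$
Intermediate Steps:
$l{\left(B \right)} = -27 + 39 B^{2}$ ($l{\left(B \right)} = -27 + 3 \cdot 13 B^{2} = -27 + 39 B^{2}$)
$D{\left(I \right)} = - 27 I$ ($D{\left(I \right)} = \left(-27 + 39 \cdot 0^{2}\right) I = \left(-27 + 39 \cdot 0\right) I = \left(-27 + 0\right) I = - 27 I$)
$r = \sqrt{4130} \approx 64.265$
$\frac{67191}{\left(D{\left(47 \right)} + x\right) + r} = \frac{67191}{\left(\left(-27\right) 47 + 31037\right) + \sqrt{4130}} = \frac{67191}{\left(-1269 + 31037\right) + \sqrt{4130}} = \frac{67191}{29768 + \sqrt{4130}}$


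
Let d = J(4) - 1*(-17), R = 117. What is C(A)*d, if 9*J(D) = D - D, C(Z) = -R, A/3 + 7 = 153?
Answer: -1989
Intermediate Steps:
A = 438 (A = -21 + 3*153 = -21 + 459 = 438)
C(Z) = -117 (C(Z) = -1*117 = -117)
J(D) = 0 (J(D) = (D - D)/9 = (⅑)*0 = 0)
d = 17 (d = 0 - 1*(-17) = 0 + 17 = 17)
C(A)*d = -117*17 = -1989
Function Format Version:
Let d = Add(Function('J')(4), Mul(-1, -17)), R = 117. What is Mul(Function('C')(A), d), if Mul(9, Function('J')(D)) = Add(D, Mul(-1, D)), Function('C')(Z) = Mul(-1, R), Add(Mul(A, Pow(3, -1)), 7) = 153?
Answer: -1989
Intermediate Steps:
A = 438 (A = Add(-21, Mul(3, 153)) = Add(-21, 459) = 438)
Function('C')(Z) = -117 (Function('C')(Z) = Mul(-1, 117) = -117)
Function('J')(D) = 0 (Function('J')(D) = Mul(Rational(1, 9), Add(D, Mul(-1, D))) = Mul(Rational(1, 9), 0) = 0)
d = 17 (d = Add(0, Mul(-1, -17)) = Add(0, 17) = 17)
Mul(Function('C')(A), d) = Mul(-117, 17) = -1989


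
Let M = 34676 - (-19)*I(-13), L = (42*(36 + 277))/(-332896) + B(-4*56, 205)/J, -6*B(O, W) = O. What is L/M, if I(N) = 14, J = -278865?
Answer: -5517581111/4865658284855520 ≈ -1.1340e-6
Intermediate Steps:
B(O, W) = -O/6
L = -5517581111/139249564560 (L = (42*(36 + 277))/(-332896) - (-2)*56/3/(-278865) = (42*313)*(-1/332896) - 1/6*(-224)*(-1/278865) = 13146*(-1/332896) + (112/3)*(-1/278865) = -6573/166448 - 112/836595 = -5517581111/139249564560 ≈ -0.039624)
M = 34942 (M = 34676 - (-19)*14 = 34676 - 1*(-266) = 34676 + 266 = 34942)
L/M = -5517581111/139249564560/34942 = -5517581111/139249564560*1/34942 = -5517581111/4865658284855520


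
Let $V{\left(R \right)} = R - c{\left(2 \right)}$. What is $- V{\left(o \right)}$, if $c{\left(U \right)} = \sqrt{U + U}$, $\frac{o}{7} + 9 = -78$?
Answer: $611$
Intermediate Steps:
$o = -609$ ($o = -63 + 7 \left(-78\right) = -63 - 546 = -609$)
$c{\left(U \right)} = \sqrt{2} \sqrt{U}$ ($c{\left(U \right)} = \sqrt{2 U} = \sqrt{2} \sqrt{U}$)
$V{\left(R \right)} = -2 + R$ ($V{\left(R \right)} = R - \sqrt{2} \sqrt{2} = R - 2 = -2 + R$)
$- V{\left(o \right)} = - (-2 - 609) = \left(-1\right) \left(-611\right) = 611$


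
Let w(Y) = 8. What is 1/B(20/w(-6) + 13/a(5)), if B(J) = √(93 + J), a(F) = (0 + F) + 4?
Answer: 3*√3490/1745 ≈ 0.10156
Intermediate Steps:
a(F) = 4 + F (a(F) = F + 4 = 4 + F)
1/B(20/w(-6) + 13/a(5)) = 1/(√(93 + (20/8 + 13/(4 + 5)))) = 1/(√(93 + (20*(⅛) + 13/9))) = 1/(√(93 + (5/2 + 13*(⅑)))) = 1/(√(93 + (5/2 + 13/9))) = 1/(√(93 + 71/18)) = 1/(√(1745/18)) = 1/(√3490/6) = 3*√3490/1745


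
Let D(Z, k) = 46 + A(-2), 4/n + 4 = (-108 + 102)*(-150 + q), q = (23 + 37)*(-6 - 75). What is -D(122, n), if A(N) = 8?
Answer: -54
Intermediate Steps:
q = -4860 (q = 60*(-81) = -4860)
n = 1/7514 (n = 4/(-4 + (-108 + 102)*(-150 - 4860)) = 4/(-4 - 6*(-5010)) = 4/(-4 + 30060) = 4/30056 = 4*(1/30056) = 1/7514 ≈ 0.00013308)
D(Z, k) = 54 (D(Z, k) = 46 + 8 = 54)
-D(122, n) = -1*54 = -54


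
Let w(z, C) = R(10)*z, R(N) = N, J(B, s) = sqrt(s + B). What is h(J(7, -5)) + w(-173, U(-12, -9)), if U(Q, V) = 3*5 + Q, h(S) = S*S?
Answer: -1728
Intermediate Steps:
J(B, s) = sqrt(B + s)
h(S) = S**2
U(Q, V) = 15 + Q
w(z, C) = 10*z
h(J(7, -5)) + w(-173, U(-12, -9)) = (sqrt(7 - 5))**2 + 10*(-173) = (sqrt(2))**2 - 1730 = 2 - 1730 = -1728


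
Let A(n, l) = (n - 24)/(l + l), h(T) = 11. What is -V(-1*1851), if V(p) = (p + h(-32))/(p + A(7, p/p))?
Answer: -3680/3719 ≈ -0.98951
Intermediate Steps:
A(n, l) = (-24 + n)/(2*l) (A(n, l) = (-24 + n)/((2*l)) = (-24 + n)*(1/(2*l)) = (-24 + n)/(2*l))
V(p) = (11 + p)/(-17/2 + p) (V(p) = (p + 11)/(p + (-24 + 7)/(2*((p/p)))) = (11 + p)/(p + (1/2)*(-17)/1) = (11 + p)/(p + (1/2)*1*(-17)) = (11 + p)/(p - 17/2) = (11 + p)/(-17/2 + p))
-V(-1*1851) = -2*(11 - 1*1851)/(-17 + 2*(-1*1851)) = -2*(11 - 1851)/(-17 + 2*(-1851)) = -2*(-1840)/(-17 - 3702) = -2*(-1840)/(-3719) = -2*(-1)*(-1840)/3719 = -1*3680/3719 = -3680/3719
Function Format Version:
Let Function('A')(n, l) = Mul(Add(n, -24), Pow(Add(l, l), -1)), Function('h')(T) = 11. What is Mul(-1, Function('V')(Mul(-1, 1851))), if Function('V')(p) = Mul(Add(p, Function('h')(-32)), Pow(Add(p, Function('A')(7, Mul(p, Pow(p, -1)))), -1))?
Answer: Rational(-3680, 3719) ≈ -0.98951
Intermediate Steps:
Function('A')(n, l) = Mul(Rational(1, 2), Pow(l, -1), Add(-24, n)) (Function('A')(n, l) = Mul(Add(-24, n), Pow(Mul(2, l), -1)) = Mul(Add(-24, n), Mul(Rational(1, 2), Pow(l, -1))) = Mul(Rational(1, 2), Pow(l, -1), Add(-24, n)))
Function('V')(p) = Mul(Pow(Add(Rational(-17, 2), p), -1), Add(11, p)) (Function('V')(p) = Mul(Add(p, 11), Pow(Add(p, Mul(Rational(1, 2), Pow(Mul(p, Pow(p, -1)), -1), Add(-24, 7))), -1)) = Mul(Add(11, p), Pow(Add(p, Mul(Rational(1, 2), Pow(1, -1), -17)), -1)) = Mul(Add(11, p), Pow(Add(p, Mul(Rational(1, 2), 1, -17)), -1)) = Mul(Add(11, p), Pow(Add(p, Rational(-17, 2)), -1)) = Mul(Add(11, p), Pow(Add(Rational(-17, 2), p), -1)) = Mul(Pow(Add(Rational(-17, 2), p), -1), Add(11, p)))
Mul(-1, Function('V')(Mul(-1, 1851))) = Mul(-1, Mul(2, Pow(Add(-17, Mul(2, Mul(-1, 1851))), -1), Add(11, Mul(-1, 1851)))) = Mul(-1, Mul(2, Pow(Add(-17, Mul(2, -1851)), -1), Add(11, -1851))) = Mul(-1, Mul(2, Pow(Add(-17, -3702), -1), -1840)) = Mul(-1, Mul(2, Pow(-3719, -1), -1840)) = Mul(-1, Mul(2, Rational(-1, 3719), -1840)) = Mul(-1, Rational(3680, 3719)) = Rational(-3680, 3719)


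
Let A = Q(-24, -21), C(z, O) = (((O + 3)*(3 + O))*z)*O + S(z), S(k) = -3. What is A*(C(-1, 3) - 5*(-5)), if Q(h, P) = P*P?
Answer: -37926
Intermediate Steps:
Q(h, P) = P**2
C(z, O) = -3 + O*z*(3 + O)**2 (C(z, O) = (((O + 3)*(3 + O))*z)*O - 3 = (((3 + O)*(3 + O))*z)*O - 3 = ((3 + O)**2*z)*O - 3 = (z*(3 + O)**2)*O - 3 = O*z*(3 + O)**2 - 3 = -3 + O*z*(3 + O)**2)
A = 441 (A = (-21)**2 = 441)
A*(C(-1, 3) - 5*(-5)) = 441*((-3 + 3*(-1)*(3 + 3)**2) - 5*(-5)) = 441*((-3 + 3*(-1)*6**2) + 25) = 441*((-3 + 3*(-1)*36) + 25) = 441*((-3 - 108) + 25) = 441*(-111 + 25) = 441*(-86) = -37926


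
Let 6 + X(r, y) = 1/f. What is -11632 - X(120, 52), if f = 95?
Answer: -1104471/95 ≈ -11626.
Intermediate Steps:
X(r, y) = -569/95 (X(r, y) = -6 + 1/95 = -569/95)
-11632 - X(120, 52) = -11632 - 1*(-569/95) = -11632 + 569/95 = -1104471/95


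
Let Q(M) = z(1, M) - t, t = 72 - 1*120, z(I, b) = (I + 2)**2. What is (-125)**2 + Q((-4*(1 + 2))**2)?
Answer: 15682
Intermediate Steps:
z(I, b) = (2 + I)**2
t = -48 (t = 72 - 120 = -48)
Q(M) = 57 (Q(M) = (2 + 1)**2 - 1*(-48) = 3**2 + 48 = 9 + 48 = 57)
(-125)**2 + Q((-4*(1 + 2))**2) = (-125)**2 + 57 = 15625 + 57 = 15682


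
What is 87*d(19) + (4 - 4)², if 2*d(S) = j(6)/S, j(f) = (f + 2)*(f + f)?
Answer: 4176/19 ≈ 219.79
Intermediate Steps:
j(f) = 2*f*(2 + f) (j(f) = (2 + f)*(2*f) = 2*f*(2 + f))
d(S) = 48/S (d(S) = ((2*6*(2 + 6))/S)/2 = ((2*6*8)/S)/2 = (96/S)/2 = 48/S)
87*d(19) + (4 - 4)² = 87*(48/19) + (4 - 4)² = 87*(48*(1/19)) + 0² = 87*(48/19) + 0 = 4176/19 + 0 = 4176/19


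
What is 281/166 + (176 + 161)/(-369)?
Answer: 47747/61254 ≈ 0.77949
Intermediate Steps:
281/166 + (176 + 161)/(-369) = 281*(1/166) + 337*(-1/369) = 281/166 - 337/369 = 47747/61254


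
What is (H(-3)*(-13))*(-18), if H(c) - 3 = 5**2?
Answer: 6552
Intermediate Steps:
H(c) = 28 (H(c) = 3 + 5**2 = 3 + 25 = 28)
(H(-3)*(-13))*(-18) = (28*(-13))*(-18) = -364*(-18) = 6552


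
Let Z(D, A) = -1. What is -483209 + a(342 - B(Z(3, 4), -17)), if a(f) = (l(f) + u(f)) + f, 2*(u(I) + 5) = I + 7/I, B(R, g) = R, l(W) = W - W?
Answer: -23652275/49 ≈ -4.8270e+5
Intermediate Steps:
l(W) = 0
u(I) = -5 + I/2 + 7/(2*I) (u(I) = -5 + (I + 7/I)/2 = -5 + (I/2 + 7/(2*I)) = -5 + I/2 + 7/(2*I))
a(f) = f + (7 + f*(-10 + f))/(2*f) (a(f) = (0 + (7 + f*(-10 + f))/(2*f)) + f = (7 + f*(-10 + f))/(2*f) + f = f + (7 + f*(-10 + f))/(2*f))
-483209 + a(342 - B(Z(3, 4), -17)) = -483209 + (-5 + 3*(342 - 1*(-1))/2 + 7/(2*(342 - 1*(-1)))) = -483209 + (-5 + 3*(342 + 1)/2 + 7/(2*(342 + 1))) = -483209 + (-5 + (3/2)*343 + (7/2)/343) = -483209 + (-5 + 1029/2 + (7/2)*(1/343)) = -483209 + (-5 + 1029/2 + 1/98) = -483209 + 24966/49 = -23652275/49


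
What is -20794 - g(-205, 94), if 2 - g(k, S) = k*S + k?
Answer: -40271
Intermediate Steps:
g(k, S) = 2 - k - S*k (g(k, S) = 2 - (k*S + k) = 2 - (S*k + k) = 2 - (k + S*k) = 2 + (-k - S*k) = 2 - k - S*k)
-20794 - g(-205, 94) = -20794 - (2 - 1*(-205) - 1*94*(-205)) = -20794 - (2 + 205 + 19270) = -20794 - 1*19477 = -20794 - 19477 = -40271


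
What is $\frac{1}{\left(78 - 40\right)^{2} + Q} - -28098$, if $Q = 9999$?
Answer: $\frac{321525415}{11443} \approx 28098.0$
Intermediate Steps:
$\frac{1}{\left(78 - 40\right)^{2} + Q} - -28098 = \frac{1}{\left(78 - 40\right)^{2} + 9999} - -28098 = \frac{1}{38^{2} + 9999} + 28098 = \frac{1}{1444 + 9999} + 28098 = \frac{1}{11443} + 28098 = \frac{321525415}{11443}$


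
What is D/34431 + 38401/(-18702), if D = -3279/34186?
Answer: -3766689329702/1834445151711 ≈ -2.0533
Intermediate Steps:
D = -3279/34186 (D = -3279*1/34186 = -3279/34186 ≈ -0.095917)
D/34431 + 38401/(-18702) = -3279/34186/34431 + 38401/(-18702) = -3279/34186*1/34431 + 38401*(-1/18702) = -1093/392352722 - 38401/18702 = -3766689329702/1834445151711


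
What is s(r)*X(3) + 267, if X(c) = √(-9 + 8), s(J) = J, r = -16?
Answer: 267 - 16*I ≈ 267.0 - 16.0*I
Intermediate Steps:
X(c) = I (X(c) = √(-1) = I)
s(r)*X(3) + 267 = -16*I + 267 = 267 - 16*I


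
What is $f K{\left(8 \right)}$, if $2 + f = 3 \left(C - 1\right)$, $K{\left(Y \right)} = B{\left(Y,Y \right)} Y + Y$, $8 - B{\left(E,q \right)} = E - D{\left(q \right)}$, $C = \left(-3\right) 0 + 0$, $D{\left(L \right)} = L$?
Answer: $-360$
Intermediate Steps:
$C = 0$ ($C = 0 + 0 = 0$)
$B{\left(E,q \right)} = 8 + q - E$ ($B{\left(E,q \right)} = 8 - \left(E - q\right) = 8 + q - E$)
$K{\left(Y \right)} = 9 Y$ ($K{\left(Y \right)} = \left(8 + Y - Y\right) Y + Y = 8 Y + Y = 9 Y$)
$f = -5$ ($f = -2 + 3 \left(0 - 1\right) = -2 + 3 \left(-1\right) = -2 - 3 = -5$)
$f K{\left(8 \right)} = - 5 \cdot 9 \cdot 8 = \left(-5\right) 72 = -360$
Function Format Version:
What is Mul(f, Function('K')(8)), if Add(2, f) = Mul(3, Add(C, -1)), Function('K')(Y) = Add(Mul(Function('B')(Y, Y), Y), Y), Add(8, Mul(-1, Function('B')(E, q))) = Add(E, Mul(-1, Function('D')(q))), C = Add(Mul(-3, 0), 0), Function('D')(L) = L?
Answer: -360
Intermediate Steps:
C = 0 (C = Add(0, 0) = 0)
Function('B')(E, q) = Add(8, q, Mul(-1, E)) (Function('B')(E, q) = Add(8, Mul(-1, Add(E, Mul(-1, q)))) = Add(8, Add(q, Mul(-1, E))) = Add(8, q, Mul(-1, E)))
Function('K')(Y) = Mul(9, Y) (Function('K')(Y) = Add(Mul(Add(8, Y, Mul(-1, Y)), Y), Y) = Add(Mul(8, Y), Y) = Mul(9, Y))
f = -5 (f = Add(-2, Mul(3, Add(0, -1))) = Add(-2, Mul(3, -1)) = Add(-2, -3) = -5)
Mul(f, Function('K')(8)) = Mul(-5, Mul(9, 8)) = Mul(-5, 72) = -360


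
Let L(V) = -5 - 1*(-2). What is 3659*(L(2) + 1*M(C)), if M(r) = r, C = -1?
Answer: -14636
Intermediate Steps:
L(V) = -3 (L(V) = -5 + 2 = -3)
3659*(L(2) + 1*M(C)) = 3659*(-3 + 1*(-1)) = 3659*(-3 - 1) = 3659*(-4) = -14636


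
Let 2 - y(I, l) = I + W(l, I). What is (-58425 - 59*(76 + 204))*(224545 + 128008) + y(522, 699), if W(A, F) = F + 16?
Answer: -26422085643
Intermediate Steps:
W(A, F) = 16 + F
y(I, l) = -14 - 2*I (y(I, l) = 2 - (I + (16 + I)) = 2 - (16 + 2*I) = 2 + (-16 - 2*I) = -14 - 2*I)
(-58425 - 59*(76 + 204))*(224545 + 128008) + y(522, 699) = (-58425 - 59*(76 + 204))*(224545 + 128008) + (-14 - 2*522) = (-58425 - 59*280)*352553 + (-14 - 1044) = (-58425 - 16520)*352553 - 1058 = -74945*352553 - 1058 = -26422084585 - 1058 = -26422085643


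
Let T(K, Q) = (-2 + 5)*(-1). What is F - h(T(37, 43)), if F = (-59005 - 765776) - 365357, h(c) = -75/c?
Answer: -1190163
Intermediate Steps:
T(K, Q) = -3 (T(K, Q) = 3*(-1) = -3)
F = -1190138 (F = -824781 - 365357 = -1190138)
F - h(T(37, 43)) = -1190138 - (-75)/(-3) = -1190138 - (-75)*(-1)/3 = -1190138 - 1*25 = -1190138 - 25 = -1190163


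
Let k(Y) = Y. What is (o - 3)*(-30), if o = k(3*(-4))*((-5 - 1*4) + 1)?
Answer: -2790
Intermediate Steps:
o = 96 (o = (3*(-4))*((-5 - 1*4) + 1) = -12*((-5 - 4) + 1) = -12*(-9 + 1) = -12*(-8) = 96)
(o - 3)*(-30) = (96 - 3)*(-30) = 93*(-30) = -2790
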